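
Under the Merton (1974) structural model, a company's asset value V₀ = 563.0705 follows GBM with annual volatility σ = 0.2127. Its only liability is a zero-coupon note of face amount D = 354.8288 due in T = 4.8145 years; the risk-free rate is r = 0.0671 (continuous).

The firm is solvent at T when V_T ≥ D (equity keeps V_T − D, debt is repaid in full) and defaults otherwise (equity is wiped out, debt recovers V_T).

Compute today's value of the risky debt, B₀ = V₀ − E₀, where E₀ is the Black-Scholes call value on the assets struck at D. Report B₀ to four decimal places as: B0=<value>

d₁ = [ln(V₀/D) + (r + σ²/2)T] / (σ√T)
   = [ln(563.0705/354.8288) + (0.0671 + 0.5·0.2127²)·4.8145] / (0.2127·√4.8145)
   = [0.461769 + 0.431960] / 0.466706 = 1.914974
d₂ = d₁ − σ√T = 1.914974 − 0.466706 = 1.448269
N(d₁) = 0.972252,  N(d₂) = 0.926229,  e^(−rT) = 0.723936
E₀ = V₀·N(d₁) − D·e^(−rT)·N(d₂)
   = 563.0705·0.972252 − 354.8288·0.723936·0.926229 = 309.523092
B₀ = V₀ − E₀ = 563.0705 − 309.523092 = 253.547408

B0=253.5474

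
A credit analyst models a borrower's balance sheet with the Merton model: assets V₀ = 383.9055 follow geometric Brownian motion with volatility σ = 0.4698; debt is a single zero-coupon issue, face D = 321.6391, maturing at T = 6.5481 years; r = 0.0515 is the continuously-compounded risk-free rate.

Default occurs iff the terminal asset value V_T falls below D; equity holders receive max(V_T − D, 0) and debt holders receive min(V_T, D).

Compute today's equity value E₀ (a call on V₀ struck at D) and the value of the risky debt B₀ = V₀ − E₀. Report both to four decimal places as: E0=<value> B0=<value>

E0=226.6493 B0=157.2562

d₁ = [ln(V₀/D) + (r + σ²/2)T] / (σ√T)
   = [ln(383.9055/321.6391) + (0.0515 + 0.5·0.4698²)·6.5481] / (0.4698·√6.5481)
   = [0.176966 + 1.059849] / 1.202183 = 1.028808
d₂ = d₁ − σ√T = 1.028808 − 1.202183 = -0.173375
N(d₁) = 0.848215,  N(d₂) = 0.431178,  e^(−rT) = 0.713747
E₀ = V₀·N(d₁) − D·e^(−rT)·N(d₂)
   = 383.9055·0.848215 − 321.6391·0.713747·0.431178 = 226.649329
B₀ = V₀ − E₀ = 383.9055 − 226.649329 = 157.256171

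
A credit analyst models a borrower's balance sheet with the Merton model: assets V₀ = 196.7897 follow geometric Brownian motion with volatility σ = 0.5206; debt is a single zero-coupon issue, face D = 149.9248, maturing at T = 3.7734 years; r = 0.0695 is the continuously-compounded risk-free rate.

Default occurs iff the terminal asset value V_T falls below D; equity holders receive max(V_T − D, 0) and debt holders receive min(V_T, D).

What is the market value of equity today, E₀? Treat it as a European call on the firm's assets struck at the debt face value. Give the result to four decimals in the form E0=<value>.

E0=108.4441

d₁ = [ln(V₀/D) + (r + σ²/2)T] / (σ√T)
   = [ln(196.7897/149.9248) + (0.0695 + 0.5·0.5206²)·3.7734] / (0.5206·√3.7734)
   = [0.272002 + 0.773593] / 1.011278 = 1.033934
d₂ = d₁ − σ√T = 1.033934 − 1.011278 = 0.022656
N(d₁) = 0.849416,  N(d₂) = 0.509038,  e^(−rT) = 0.769318
E₀ = V₀·N(d₁) − D·e^(−rT)·N(d₂)
   = 196.7897·0.849416 − 149.9248·0.769318·0.509038 = 108.444118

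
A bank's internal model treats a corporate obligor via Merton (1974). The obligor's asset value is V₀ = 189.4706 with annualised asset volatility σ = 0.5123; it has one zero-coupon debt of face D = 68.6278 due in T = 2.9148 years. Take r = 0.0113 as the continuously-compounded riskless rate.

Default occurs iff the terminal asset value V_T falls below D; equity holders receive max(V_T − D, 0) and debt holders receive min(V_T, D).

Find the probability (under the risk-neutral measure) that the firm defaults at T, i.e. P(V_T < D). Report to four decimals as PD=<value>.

d₁ = [ln(V₀/D) + (r + σ²/2)T] / (σ√T)
   = [ln(189.4706/68.6278) + (0.0113 + 0.5·0.5123²)·2.9148] / (0.5123·√2.9148)
   = [1.015536 + 0.415434] / 0.874639 = 1.636070
d₂ = d₁ − σ√T = 1.636070 − 0.874639 = 0.761431
risk-neutral PD = N(−d₂) = N(-0.761431) = 0.223200

PD=0.2232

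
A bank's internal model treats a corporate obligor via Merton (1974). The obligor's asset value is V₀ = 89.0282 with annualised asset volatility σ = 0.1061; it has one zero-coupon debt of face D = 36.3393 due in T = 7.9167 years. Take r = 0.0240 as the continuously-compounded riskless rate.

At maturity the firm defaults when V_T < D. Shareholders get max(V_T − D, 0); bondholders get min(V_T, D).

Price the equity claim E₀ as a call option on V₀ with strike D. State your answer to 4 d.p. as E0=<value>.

E0=58.9776

d₁ = [ln(V₀/D) + (r + σ²/2)T] / (σ√T)
   = [ln(89.0282/36.3393) + (0.0240 + 0.5·0.1061²)·7.9167] / (0.1061·√7.9167)
   = [0.896053 + 0.234561] / 0.298530 = 3.787276
d₂ = d₁ − σ√T = 3.787276 − 0.298530 = 3.488746
N(d₁) = 0.999924,  N(d₂) = 0.999757,  e^(−rT) = 0.826958
E₀ = V₀·N(d₁) − D·e^(−rT)·N(d₂)
   = 89.0282·0.999924 − 36.3393·0.826958·0.999757 = 58.977620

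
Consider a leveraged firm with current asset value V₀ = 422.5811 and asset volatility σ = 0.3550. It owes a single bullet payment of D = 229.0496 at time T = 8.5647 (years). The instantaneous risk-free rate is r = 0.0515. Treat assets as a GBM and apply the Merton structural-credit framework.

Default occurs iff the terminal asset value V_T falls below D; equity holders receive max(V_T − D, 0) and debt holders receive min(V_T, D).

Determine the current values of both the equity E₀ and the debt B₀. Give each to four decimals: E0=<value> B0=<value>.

E0=294.5277 B0=128.0534

d₁ = [ln(V₀/D) + (r + σ²/2)T] / (σ√T)
   = [ln(422.5811/229.0496) + (0.0515 + 0.5·0.3550²)·8.5647] / (0.3550·√8.5647)
   = [0.612443 + 0.980765] / 1.038926 = 1.533515
d₂ = d₁ − σ√T = 1.533515 − 1.038926 = 0.494590
N(d₁) = 0.937426,  N(d₂) = 0.689555,  e^(−rT) = 0.643340
E₀ = V₀·N(d₁) − D·e^(−rT)·N(d₂)
   = 422.5811·0.937426 − 229.0496·0.643340·0.689555 = 294.527709
B₀ = V₀ − E₀ = 422.5811 − 294.527709 = 128.053391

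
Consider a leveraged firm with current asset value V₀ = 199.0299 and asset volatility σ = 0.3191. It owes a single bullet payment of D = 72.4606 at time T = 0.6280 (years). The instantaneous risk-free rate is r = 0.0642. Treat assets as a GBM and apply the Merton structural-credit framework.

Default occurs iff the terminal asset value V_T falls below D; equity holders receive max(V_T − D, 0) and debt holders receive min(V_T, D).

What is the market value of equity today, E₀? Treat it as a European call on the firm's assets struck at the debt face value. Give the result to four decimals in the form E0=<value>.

E0=129.4327

d₁ = [ln(V₀/D) + (r + σ²/2)T] / (σ√T)
   = [ln(199.0299/72.4606) + (0.0642 + 0.5·0.3191²)·0.6280] / (0.3191·√0.6280)
   = [1.010412 + 0.072291] / 0.252875 = 4.281565
d₂ = d₁ − σ√T = 4.281565 − 0.252875 = 4.028690
N(d₁) = 0.999991,  N(d₂) = 0.999972,  e^(−rT) = 0.960484
E₀ = V₀·N(d₁) − D·e^(−rT)·N(d₂)
   = 199.0299·0.999991 − 72.4606·0.960484·0.999972 = 129.432733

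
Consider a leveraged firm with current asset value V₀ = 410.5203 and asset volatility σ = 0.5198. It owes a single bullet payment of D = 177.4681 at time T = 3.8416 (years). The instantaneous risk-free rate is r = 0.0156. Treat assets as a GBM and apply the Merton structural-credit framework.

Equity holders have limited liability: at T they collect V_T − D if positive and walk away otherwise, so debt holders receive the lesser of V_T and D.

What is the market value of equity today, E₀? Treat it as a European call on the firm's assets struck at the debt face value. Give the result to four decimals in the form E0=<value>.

d₁ = [ln(V₀/D) + (r + σ²/2)T] / (σ√T)
   = [ln(410.5203/177.4681) + (0.0156 + 0.5·0.5198²)·3.8416] / (0.5198·√3.8416)
   = [0.838635 + 0.578914] / 1.018808 = 1.391379
d₂ = d₁ − σ√T = 1.391379 − 1.018808 = 0.372571
N(d₁) = 0.917945,  N(d₂) = 0.645266,  e^(−rT) = 0.941831
E₀ = V₀·N(d₁) − D·e^(−rT)·N(d₂)
   = 410.5203·0.917945 − 177.4681·0.941831·0.645266 = 268.981919

E0=268.9819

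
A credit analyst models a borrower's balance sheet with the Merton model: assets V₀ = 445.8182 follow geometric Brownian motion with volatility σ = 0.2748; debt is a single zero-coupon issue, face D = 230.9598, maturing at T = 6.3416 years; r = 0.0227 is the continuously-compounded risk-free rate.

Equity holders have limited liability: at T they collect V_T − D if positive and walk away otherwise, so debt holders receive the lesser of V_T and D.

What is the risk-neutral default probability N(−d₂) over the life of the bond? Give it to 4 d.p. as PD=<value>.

PD=0.2083

d₁ = [ln(V₀/D) + (r + σ²/2)T] / (σ√T)
   = [ln(445.8182/230.9598) + (0.0227 + 0.5·0.2748²)·6.3416] / (0.2748·√6.3416)
   = [0.657668 + 0.383397] / 0.692016 = 1.504394
d₂ = d₁ − σ√T = 1.504394 − 0.692016 = 0.812378
risk-neutral PD = N(−d₂) = N(-0.812378) = 0.208287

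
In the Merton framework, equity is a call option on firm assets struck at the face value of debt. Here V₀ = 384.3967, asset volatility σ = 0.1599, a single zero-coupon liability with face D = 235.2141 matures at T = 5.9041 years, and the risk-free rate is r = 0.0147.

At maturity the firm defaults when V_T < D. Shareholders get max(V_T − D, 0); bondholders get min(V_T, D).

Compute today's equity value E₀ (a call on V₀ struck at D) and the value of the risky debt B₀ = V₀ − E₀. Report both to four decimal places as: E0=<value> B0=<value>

E0=172.0630 B0=212.3337

d₁ = [ln(V₀/D) + (r + σ²/2)T] / (σ√T)
   = [ln(384.3967/235.2141) + (0.0147 + 0.5·0.1599²)·5.9041] / (0.1599·√5.9041)
   = [0.491179 + 0.162268] / 0.388531 = 1.681842
d₂ = d₁ − σ√T = 1.681842 − 0.388531 = 1.293311
N(d₁) = 0.953700,  N(d₂) = 0.902048,  e^(−rT) = 0.916869
E₀ = V₀·N(d₁) − D·e^(−rT)·N(d₂)
   = 384.3967·0.953700 − 235.2141·0.916869·0.902048 = 172.062952
B₀ = V₀ − E₀ = 384.3967 − 172.062952 = 212.333748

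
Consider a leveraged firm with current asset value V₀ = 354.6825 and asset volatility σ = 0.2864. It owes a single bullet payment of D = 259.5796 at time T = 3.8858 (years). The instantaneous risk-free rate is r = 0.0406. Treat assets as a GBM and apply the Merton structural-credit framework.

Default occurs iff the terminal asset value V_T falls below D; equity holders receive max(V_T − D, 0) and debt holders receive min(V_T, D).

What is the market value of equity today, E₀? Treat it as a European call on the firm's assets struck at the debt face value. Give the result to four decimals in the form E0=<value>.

E0=150.5345

d₁ = [ln(V₀/D) + (r + σ²/2)T] / (σ√T)
   = [ln(354.6825/259.5796) + (0.0406 + 0.5·0.2864²)·3.8858] / (0.2864·√3.8858)
   = [0.312160 + 0.317130] / 0.564564 = 1.114647
d₂ = d₁ − σ√T = 1.114647 − 0.564564 = 0.550082
N(d₁) = 0.867499,  N(d₂) = 0.708869,  e^(−rT) = 0.854052
E₀ = V₀·N(d₁) − D·e^(−rT)·N(d₂)
   = 354.6825·0.867499 − 259.5796·0.854052·0.708869 = 150.534521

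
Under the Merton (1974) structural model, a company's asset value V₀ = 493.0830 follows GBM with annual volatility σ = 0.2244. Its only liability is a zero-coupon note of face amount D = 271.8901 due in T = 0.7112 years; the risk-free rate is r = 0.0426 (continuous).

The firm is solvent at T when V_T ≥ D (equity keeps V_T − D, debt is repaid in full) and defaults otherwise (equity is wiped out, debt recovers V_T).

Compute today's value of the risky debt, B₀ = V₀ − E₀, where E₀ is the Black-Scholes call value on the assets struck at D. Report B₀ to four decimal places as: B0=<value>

B0=263.7677

d₁ = [ln(V₀/D) + (r + σ²/2)T] / (σ√T)
   = [ln(493.0830/271.8901) + (0.0426 + 0.5·0.2244²)·0.7112] / (0.2244·√0.7112)
   = [0.595280 + 0.048203] / 0.189243 = 3.400309
d₂ = d₁ − σ√T = 3.400309 − 0.189243 = 3.211067
N(d₁) = 0.999663,  N(d₂) = 0.999339,  e^(−rT) = 0.970157
E₀ = V₀·N(d₁) − D·e^(−rT)·N(d₂)
   = 493.0830·0.999663 − 271.8901·0.970157·0.999339 = 229.315318
B₀ = V₀ − E₀ = 493.0830 − 229.315318 = 263.767682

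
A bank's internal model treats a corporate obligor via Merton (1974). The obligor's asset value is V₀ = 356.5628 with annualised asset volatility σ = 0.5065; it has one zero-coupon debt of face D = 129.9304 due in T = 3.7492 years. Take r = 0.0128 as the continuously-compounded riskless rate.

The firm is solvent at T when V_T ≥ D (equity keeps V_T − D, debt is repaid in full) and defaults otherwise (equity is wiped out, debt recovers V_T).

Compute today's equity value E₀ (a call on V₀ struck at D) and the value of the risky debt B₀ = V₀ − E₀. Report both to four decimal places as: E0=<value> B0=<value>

d₁ = [ln(V₀/D) + (r + σ²/2)T] / (σ√T)
   = [ln(356.5628/129.9304) + (0.0128 + 0.5·0.5065²)·3.7492] / (0.5065·√3.7492)
   = [1.009511 + 0.528904] / 0.980728 = 1.568646
d₂ = d₁ − σ√T = 1.568646 − 0.980728 = 0.587917
N(d₁) = 0.941635,  N(d₂) = 0.721706,  e^(−rT) = 0.953144
E₀ = V₀·N(d₁) − D·e^(−rT)·N(d₂)
   = 356.5628·0.941635 − 129.9304·0.953144·0.721706 = 246.374161
B₀ = V₀ − E₀ = 356.5628 − 246.374161 = 110.188639

E0=246.3742 B0=110.1886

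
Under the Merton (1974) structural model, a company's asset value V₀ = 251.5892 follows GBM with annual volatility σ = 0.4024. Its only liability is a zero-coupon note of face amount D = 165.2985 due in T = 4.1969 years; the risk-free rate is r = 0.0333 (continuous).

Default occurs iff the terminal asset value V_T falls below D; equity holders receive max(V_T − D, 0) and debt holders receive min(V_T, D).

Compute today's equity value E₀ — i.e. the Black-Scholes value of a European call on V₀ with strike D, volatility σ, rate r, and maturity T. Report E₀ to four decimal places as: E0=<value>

d₁ = [ln(V₀/D) + (r + σ²/2)T] / (σ√T)
   = [ln(251.5892/165.2985) + (0.0333 + 0.5·0.4024²)·4.1969] / (0.4024·√4.1969)
   = [0.420045 + 0.479550] / 0.824370 = 1.091251
d₂ = d₁ − σ√T = 1.091251 − 0.824370 = 0.266880
N(d₁) = 0.862419,  N(d₂) = 0.605219,  e^(−rT) = 0.869570
E₀ = V₀·N(d₁) − D·e^(−rT)·N(d₂)
   = 251.5892·0.862419 − 165.2985·0.869570·0.605219 = 129.981860

E0=129.9819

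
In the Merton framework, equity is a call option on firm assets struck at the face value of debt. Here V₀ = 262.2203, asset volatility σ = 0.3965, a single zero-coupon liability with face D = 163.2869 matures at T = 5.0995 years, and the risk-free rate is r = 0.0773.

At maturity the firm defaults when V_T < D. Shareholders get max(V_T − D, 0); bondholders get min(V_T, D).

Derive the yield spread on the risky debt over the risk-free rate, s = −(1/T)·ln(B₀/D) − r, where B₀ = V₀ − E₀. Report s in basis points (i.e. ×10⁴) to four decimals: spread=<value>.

spread=238.7030

d₁ = [ln(V₀/D) + (r + σ²/2)T] / (σ√T)
   = [ln(262.2203/163.2869) + (0.0773 + 0.5·0.3965²)·5.0995] / (0.3965·√5.0995)
   = [0.473676 + 0.795043] / 0.895379 = 1.416963
d₂ = d₁ − σ√T = 1.416963 − 0.895379 = 0.521584
N(d₁) = 0.921753,  N(d₂) = 0.699020,  e^(−rT) = 0.674225
E₀ = V₀·N(d₁) − D·e^(−rT)·N(d₂)
   = 262.2203·0.921753 − 163.2869·0.674225·0.699020 = 164.745798
B₀ = V₀ − E₀ = 262.2203 − 164.745798 = 97.474502
spread = −(1/T)·ln(B₀/D) − r = −(1/5.0995)·ln(97.474502/163.2869) − 0.0773 = 0.02387030
in basis points: 0.02387030 × 10⁴ = 238.7030 bp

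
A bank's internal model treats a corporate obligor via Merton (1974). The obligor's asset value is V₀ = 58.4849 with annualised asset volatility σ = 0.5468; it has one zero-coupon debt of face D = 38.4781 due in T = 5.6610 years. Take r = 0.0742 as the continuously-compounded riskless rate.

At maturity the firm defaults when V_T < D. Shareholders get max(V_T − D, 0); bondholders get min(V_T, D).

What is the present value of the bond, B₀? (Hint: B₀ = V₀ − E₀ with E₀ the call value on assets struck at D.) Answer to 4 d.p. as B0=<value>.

B0=18.2916

d₁ = [ln(V₀/D) + (r + σ²/2)T] / (σ√T)
   = [ln(58.4849/38.4781) + (0.0742 + 0.5·0.5468²)·5.6610] / (0.5468·√5.6610)
   = [0.418679 + 1.266338] / 1.300993 = 1.295178
d₂ = d₁ − σ√T = 1.295178 − 1.300993 = -0.005816
N(d₁) = 0.902371,  N(d₂) = 0.497680,  e^(−rT) = 0.657016
E₀ = V₀·N(d₁) − D·e^(−rT)·N(d₂)
   = 58.4849·0.902371 − 38.4781·0.657016·0.497680 = 40.193332
B₀ = V₀ − E₀ = 58.4849 − 40.193332 = 18.291568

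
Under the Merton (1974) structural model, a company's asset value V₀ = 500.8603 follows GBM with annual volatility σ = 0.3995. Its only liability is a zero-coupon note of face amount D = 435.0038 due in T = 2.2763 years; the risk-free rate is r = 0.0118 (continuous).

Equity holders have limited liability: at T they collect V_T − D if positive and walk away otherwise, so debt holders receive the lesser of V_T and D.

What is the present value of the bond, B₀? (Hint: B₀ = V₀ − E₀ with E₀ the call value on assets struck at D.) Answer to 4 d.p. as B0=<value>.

B0=348.6161

d₁ = [ln(V₀/D) + (r + σ²/2)T] / (σ√T)
   = [ln(500.8603/435.0038) + (0.0118 + 0.5·0.3995²)·2.2763] / (0.3995·√2.2763)
   = [0.140972 + 0.208509] / 0.602742 = 0.579820
d₂ = d₁ − σ√T = 0.579820 − 0.602742 = -0.022922
N(d₁) = 0.718982,  N(d₂) = 0.490856,  e^(−rT) = 0.973497
E₀ = V₀·N(d₁) − D·e^(−rT)·N(d₂)
   = 500.8603·0.718982 − 435.0038·0.973497·0.490856 = 152.244219
B₀ = V₀ − E₀ = 500.8603 − 152.244219 = 348.616081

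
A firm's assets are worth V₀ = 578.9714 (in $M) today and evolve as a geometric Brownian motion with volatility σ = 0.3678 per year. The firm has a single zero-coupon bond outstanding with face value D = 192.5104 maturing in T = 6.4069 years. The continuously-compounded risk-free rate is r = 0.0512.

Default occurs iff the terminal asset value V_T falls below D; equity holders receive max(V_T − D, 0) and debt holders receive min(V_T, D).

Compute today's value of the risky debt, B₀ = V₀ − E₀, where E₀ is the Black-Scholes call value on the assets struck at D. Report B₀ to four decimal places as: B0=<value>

B0=132.0797

d₁ = [ln(V₀/D) + (r + σ²/2)T] / (σ√T)
   = [ln(578.9714/192.5104) + (0.0512 + 0.5·0.3678²)·6.4069] / (0.3678·√6.4069)
   = [1.101103 + 0.761386] / 0.930970 = 2.000589
d₂ = d₁ − σ√T = 2.000589 − 0.930970 = 1.069619
N(d₁) = 0.977282,  N(d₂) = 0.857605,  e^(−rT) = 0.720339
E₀ = V₀·N(d₁) − D·e^(−rT)·N(d₂)
   = 578.9714·0.977282 − 192.5104·0.720339·0.857605 = 446.891733
B₀ = V₀ − E₀ = 578.9714 − 446.891733 = 132.079667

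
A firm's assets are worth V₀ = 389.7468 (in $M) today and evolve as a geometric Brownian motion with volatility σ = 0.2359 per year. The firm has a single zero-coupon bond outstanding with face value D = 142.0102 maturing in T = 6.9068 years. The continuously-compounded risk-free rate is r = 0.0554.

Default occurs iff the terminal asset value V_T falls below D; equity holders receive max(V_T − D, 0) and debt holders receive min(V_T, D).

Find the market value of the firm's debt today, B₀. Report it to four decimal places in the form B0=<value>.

d₁ = [ln(V₀/D) + (r + σ²/2)T] / (σ√T)
   = [ln(389.7468/142.0102) + (0.0554 + 0.5·0.2359²)·6.9068] / (0.2359·√6.9068)
   = [1.009598 + 0.574814] / 0.619964 = 2.555653
d₂ = d₁ − σ√T = 2.555653 − 0.619964 = 1.935689
N(d₁) = 0.994701,  N(d₂) = 0.973547,  e^(−rT) = 0.682061
E₀ = V₀·N(d₁) − D·e^(−rT)·N(d₂)
   = 389.7468·0.994701 − 142.0102·0.682061·0.973547 = 293.384010
B₀ = V₀ − E₀ = 389.7468 − 293.384010 = 96.362790

B0=96.3628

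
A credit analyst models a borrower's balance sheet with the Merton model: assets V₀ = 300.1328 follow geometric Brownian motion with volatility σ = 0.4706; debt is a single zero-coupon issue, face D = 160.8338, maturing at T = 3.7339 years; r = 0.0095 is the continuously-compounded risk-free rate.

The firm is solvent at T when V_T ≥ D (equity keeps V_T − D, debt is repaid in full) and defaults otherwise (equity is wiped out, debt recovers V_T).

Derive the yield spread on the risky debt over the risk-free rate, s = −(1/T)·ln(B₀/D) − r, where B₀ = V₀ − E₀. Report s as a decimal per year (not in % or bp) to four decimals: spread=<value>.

spread=0.0477

d₁ = [ln(V₀/D) + (r + σ²/2)T] / (σ√T)
   = [ln(300.1328/160.8338) + (0.0095 + 0.5·0.4706²)·3.7339] / (0.4706·√3.7339)
   = [0.623854 + 0.448935] / 0.909355 = 1.179725
d₂ = d₁ − σ√T = 1.179725 − 0.909355 = 0.270371
N(d₁) = 0.880945,  N(d₂) = 0.606562,  e^(−rT) = 0.965150
E₀ = V₀·N(d₁) − D·e^(−rT)·N(d₂)
   = 300.1328·0.880945 − 160.8338·0.965150·0.606562 = 170.244666
B₀ = V₀ − E₀ = 300.1328 − 170.244666 = 129.888134
spread = −(1/T)·ln(B₀/D) − r = −(1/3.7339)·ln(129.888134/160.8338) − 0.0095 = 0.04773184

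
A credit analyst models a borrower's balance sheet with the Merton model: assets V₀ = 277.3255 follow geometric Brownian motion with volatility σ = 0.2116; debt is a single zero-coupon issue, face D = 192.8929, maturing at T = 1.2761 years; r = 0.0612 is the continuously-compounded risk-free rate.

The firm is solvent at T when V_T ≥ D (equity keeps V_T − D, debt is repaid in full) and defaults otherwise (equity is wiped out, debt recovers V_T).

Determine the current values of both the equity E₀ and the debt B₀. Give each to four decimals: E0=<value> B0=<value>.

E0=99.5963 B0=177.7292

d₁ = [ln(V₀/D) + (r + σ²/2)T] / (σ√T)
   = [ln(277.3255/192.8929) + (0.0612 + 0.5·0.2116²)·1.2761] / (0.2116·√1.2761)
   = [0.363057 + 0.106666] / 0.239033 = 1.965094
d₂ = d₁ − σ√T = 1.965094 − 0.239033 = 1.726061
N(d₁) = 0.975298,  N(d₂) = 0.957832,  e^(−rT) = 0.924874
E₀ = V₀·N(d₁) − D·e^(−rT)·N(d₂)
   = 277.3255·0.975298 − 192.8929·0.924874·0.957832 = 99.596270
B₀ = V₀ − E₀ = 277.3255 − 99.596270 = 177.729230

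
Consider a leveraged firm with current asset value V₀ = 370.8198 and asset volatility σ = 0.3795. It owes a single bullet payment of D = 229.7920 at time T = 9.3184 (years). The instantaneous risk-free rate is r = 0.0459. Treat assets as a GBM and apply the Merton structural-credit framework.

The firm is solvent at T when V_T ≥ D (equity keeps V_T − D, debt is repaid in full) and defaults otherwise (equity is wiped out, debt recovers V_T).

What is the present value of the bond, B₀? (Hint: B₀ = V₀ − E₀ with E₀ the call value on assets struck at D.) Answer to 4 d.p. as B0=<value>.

d₁ = [ln(V₀/D) + (r + σ²/2)T] / (σ√T)
   = [ln(370.8198/229.7920) + (0.0459 + 0.5·0.3795²)·9.3184] / (0.3795·√9.3184)
   = [0.478542 + 1.098734] / 1.158464 = 1.361523
d₂ = d₁ − σ√T = 1.361523 − 1.158464 = 0.203060
N(d₁) = 0.913326,  N(d₂) = 0.580456,  e^(−rT) = 0.651997
E₀ = V₀·N(d₁) − D·e^(−rT)·N(d₂)
   = 370.8198·0.913326 − 229.7920·0.651997·0.580456 = 251.713204
B₀ = V₀ − E₀ = 370.8198 − 251.713204 = 119.106596

B0=119.1066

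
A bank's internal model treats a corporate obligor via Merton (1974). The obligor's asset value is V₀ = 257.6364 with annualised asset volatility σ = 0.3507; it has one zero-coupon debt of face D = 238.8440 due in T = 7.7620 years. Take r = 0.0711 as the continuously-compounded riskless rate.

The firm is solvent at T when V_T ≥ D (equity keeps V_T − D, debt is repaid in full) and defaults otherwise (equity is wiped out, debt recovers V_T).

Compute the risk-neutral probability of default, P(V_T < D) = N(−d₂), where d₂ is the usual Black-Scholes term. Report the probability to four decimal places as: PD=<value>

PD=0.4389

d₁ = [ln(V₀/D) + (r + σ²/2)T] / (σ√T)
   = [ln(257.6364/238.8440) + (0.0711 + 0.5·0.3507²)·7.7620] / (0.3507·√7.7620)
   = [0.075739 + 1.029204] / 0.977063 = 1.130882
d₂ = d₁ − σ√T = 1.130882 − 0.977063 = 0.153819
risk-neutral PD = N(−d₂) = N(-0.153819) = 0.438876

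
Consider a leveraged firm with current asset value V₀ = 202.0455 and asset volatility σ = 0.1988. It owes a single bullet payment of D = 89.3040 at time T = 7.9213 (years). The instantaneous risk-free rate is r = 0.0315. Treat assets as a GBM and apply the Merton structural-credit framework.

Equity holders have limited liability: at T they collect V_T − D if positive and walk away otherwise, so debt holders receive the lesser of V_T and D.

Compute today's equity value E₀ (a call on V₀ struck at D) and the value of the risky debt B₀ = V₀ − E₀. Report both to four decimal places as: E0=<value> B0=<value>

E0=133.1641 B0=68.8814

d₁ = [ln(V₀/D) + (r + σ²/2)T] / (σ√T)
   = [ln(202.0455/89.3040) + (0.0315 + 0.5·0.1988²)·7.9213] / (0.1988·√7.9213)
   = [0.816447 + 0.406052] / 0.559519 = 2.184910
d₂ = d₁ − σ√T = 2.184910 − 0.559519 = 1.625392
N(d₁) = 0.985552,  N(d₂) = 0.947960,  e^(−rT) = 0.779174
E₀ = V₀·N(d₁) − D·e^(−rT)·N(d₂)
   = 202.0455·0.985552 − 89.3040·0.779174·0.947960 = 133.164142
B₀ = V₀ − E₀ = 202.0455 − 133.164142 = 68.881358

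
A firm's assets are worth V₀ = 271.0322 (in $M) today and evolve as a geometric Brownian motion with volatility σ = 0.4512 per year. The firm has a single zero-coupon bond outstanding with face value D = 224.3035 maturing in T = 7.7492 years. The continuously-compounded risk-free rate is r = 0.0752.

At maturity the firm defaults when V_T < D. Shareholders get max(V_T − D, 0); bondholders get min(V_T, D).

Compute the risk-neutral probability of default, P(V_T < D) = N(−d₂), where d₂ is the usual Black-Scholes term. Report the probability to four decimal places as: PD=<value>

d₁ = [ln(V₀/D) + (r + σ²/2)T] / (σ√T)
   = [ln(271.0322/224.3035) + (0.0752 + 0.5·0.4512²)·7.7492] / (0.4512·√7.7492)
   = [0.189238 + 1.371536] / 1.256023 = 1.242632
d₂ = d₁ − σ√T = 1.242632 − 1.256023 = -0.013391
risk-neutral PD = N(−d₂) = N(0.013391) = 0.505342

PD=0.5053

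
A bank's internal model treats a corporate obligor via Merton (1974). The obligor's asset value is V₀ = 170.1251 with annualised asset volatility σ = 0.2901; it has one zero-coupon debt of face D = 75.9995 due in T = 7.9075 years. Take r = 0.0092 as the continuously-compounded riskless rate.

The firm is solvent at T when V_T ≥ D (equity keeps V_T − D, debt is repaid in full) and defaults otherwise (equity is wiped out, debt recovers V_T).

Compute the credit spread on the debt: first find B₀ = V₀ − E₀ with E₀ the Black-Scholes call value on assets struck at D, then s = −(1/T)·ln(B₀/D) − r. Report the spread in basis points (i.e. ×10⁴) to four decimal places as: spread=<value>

d₁ = [ln(V₀/D) + (r + σ²/2)T] / (σ√T)
   = [ln(170.1251/75.9995) + (0.0092 + 0.5·0.2901²)·7.9075] / (0.2901·√7.9075)
   = [0.805807 + 0.405489] / 0.815769 = 1.484851
d₂ = d₁ − σ√T = 1.484851 − 0.815769 = 0.669082
N(d₁) = 0.931208,  N(d₂) = 0.748278,  e^(−rT) = 0.929834
E₀ = V₀·N(d₁) − D·e^(−rT)·N(d₂)
   = 170.1251·0.931208 − 75.9995·0.929834·0.748278 = 105.543378
B₀ = V₀ − E₀ = 170.1251 − 105.543378 = 64.581722
spread = −(1/T)·ln(B₀/D) − r = −(1/7.9075)·ln(64.581722/75.9995) − 0.0092 = 0.01138746
in basis points: 0.01138746 × 10⁴ = 113.8746 bp

spread=113.8746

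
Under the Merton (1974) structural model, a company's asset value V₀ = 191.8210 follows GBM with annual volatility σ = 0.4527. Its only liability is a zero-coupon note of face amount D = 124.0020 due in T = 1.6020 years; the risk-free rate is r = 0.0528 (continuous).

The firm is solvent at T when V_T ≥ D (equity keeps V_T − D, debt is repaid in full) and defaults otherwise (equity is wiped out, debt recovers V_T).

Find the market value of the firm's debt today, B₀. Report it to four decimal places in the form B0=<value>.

B0=105.7849

d₁ = [ln(V₀/D) + (r + σ²/2)T] / (σ√T)
   = [ln(191.8210/124.0020) + (0.0528 + 0.5·0.4527²)·1.6020] / (0.4527·√1.6020)
   = [0.436265 + 0.248740] / 0.572983 = 1.195507
d₂ = d₁ − σ√T = 1.195507 − 0.572983 = 0.622524
N(d₁) = 0.884056,  N(d₂) = 0.733201,  e^(−rT) = 0.918893
E₀ = V₀·N(d₁) − D·e^(−rT)·N(d₂)
   = 191.8210·0.884056 − 124.0020·0.918893·0.733201 = 86.036102
B₀ = V₀ − E₀ = 191.8210 − 86.036102 = 105.784898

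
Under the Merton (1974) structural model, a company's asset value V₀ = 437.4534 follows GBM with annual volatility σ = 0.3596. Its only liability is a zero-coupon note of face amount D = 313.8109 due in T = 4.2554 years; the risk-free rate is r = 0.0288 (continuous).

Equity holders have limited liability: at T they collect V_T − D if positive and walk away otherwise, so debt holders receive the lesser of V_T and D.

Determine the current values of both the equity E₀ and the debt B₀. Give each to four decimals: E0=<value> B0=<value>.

E0=200.9708 B0=236.4826

d₁ = [ln(V₀/D) + (r + σ²/2)T] / (σ√T)
   = [ln(437.4534/313.8109) + (0.0288 + 0.5·0.3596²)·4.2554] / (0.3596·√4.2554)
   = [0.332180 + 0.397693] / 0.741805 = 0.983914
d₂ = d₁ − σ√T = 0.983914 − 0.741805 = 0.242109
N(d₁) = 0.837421,  N(d₂) = 0.595652,  e^(−rT) = 0.884657
E₀ = V₀·N(d₁) − D·e^(−rT)·N(d₂)
   = 437.4534·0.837421 − 313.8109·0.884657·0.595652 = 200.970793
B₀ = V₀ − E₀ = 437.4534 − 200.970793 = 236.482607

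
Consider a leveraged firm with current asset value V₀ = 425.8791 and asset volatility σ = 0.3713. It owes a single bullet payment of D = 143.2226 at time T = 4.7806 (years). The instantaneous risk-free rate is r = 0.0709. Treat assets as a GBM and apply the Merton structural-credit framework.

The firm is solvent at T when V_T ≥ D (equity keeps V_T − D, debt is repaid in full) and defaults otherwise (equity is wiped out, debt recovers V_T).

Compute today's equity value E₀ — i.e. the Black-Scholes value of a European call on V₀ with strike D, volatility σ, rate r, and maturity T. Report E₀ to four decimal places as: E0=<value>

d₁ = [ln(V₀/D) + (r + σ²/2)T] / (σ√T)
   = [ln(425.8791/143.2226) + (0.0709 + 0.5·0.3713²)·4.7806] / (0.3713·√4.7806)
   = [1.089755 + 0.668480] / 0.811832 = 2.165763
d₂ = d₁ − σ√T = 2.165763 − 0.811832 = 1.353931
N(d₁) = 0.984835,  N(d₂) = 0.912121,  e^(−rT) = 0.712522
E₀ = V₀·N(d₁) − D·e^(−rT)·N(d₂)
   = 425.8791·0.984835 − 143.2226·0.712522·0.912121 = 326.339549

E0=326.3395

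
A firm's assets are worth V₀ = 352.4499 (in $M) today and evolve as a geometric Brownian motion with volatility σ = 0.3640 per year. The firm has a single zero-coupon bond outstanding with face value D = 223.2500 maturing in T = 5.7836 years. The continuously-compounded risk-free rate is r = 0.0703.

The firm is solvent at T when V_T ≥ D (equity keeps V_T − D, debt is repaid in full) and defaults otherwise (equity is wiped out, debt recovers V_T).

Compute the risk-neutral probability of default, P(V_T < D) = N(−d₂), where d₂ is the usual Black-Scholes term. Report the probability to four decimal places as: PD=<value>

d₁ = [ln(V₀/D) + (r + σ²/2)T] / (σ√T)
   = [ln(352.4499/223.2500) + (0.0703 + 0.5·0.3640²)·5.7836] / (0.3640·√5.7836)
   = [0.456616 + 0.789739] / 0.875388 = 1.423775
d₂ = d₁ − σ√T = 1.423775 − 0.875388 = 0.548387
risk-neutral PD = N(−d₂) = N(-0.548387) = 0.291713

PD=0.2917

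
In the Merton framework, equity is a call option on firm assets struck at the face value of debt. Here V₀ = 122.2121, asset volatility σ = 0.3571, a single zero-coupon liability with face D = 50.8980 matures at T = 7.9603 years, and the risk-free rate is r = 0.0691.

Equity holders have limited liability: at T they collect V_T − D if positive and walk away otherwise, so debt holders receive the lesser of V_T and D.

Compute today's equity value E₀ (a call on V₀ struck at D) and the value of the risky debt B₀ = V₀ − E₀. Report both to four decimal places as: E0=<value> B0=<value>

E0=94.8038 B0=27.4083

d₁ = [ln(V₀/D) + (r + σ²/2)T] / (σ√T)
   = [ln(122.2121/50.8980) + (0.0691 + 0.5·0.3571²)·7.9603] / (0.3571·√7.9603)
   = [0.875934 + 1.057607] / 1.007522 = 1.919106
d₂ = d₁ − σ√T = 1.919106 − 1.007522 = 0.911584
N(d₁) = 0.972515,  N(d₂) = 0.819006,  e^(−rT) = 0.576917
E₀ = V₀·N(d₁) − D·e^(−rT)·N(d₂)
   = 122.2121·0.972515 − 50.8980·0.576917·0.819006 = 94.803810
B₀ = V₀ − E₀ = 122.2121 − 94.803810 = 27.408290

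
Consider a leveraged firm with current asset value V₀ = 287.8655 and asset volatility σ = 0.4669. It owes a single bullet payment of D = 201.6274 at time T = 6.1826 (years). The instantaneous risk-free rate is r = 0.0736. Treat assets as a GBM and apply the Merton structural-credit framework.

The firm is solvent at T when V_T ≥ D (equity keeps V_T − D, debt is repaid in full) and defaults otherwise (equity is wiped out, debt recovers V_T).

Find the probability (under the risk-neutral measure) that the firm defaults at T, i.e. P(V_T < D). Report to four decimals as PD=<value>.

d₁ = [ln(V₀/D) + (r + σ²/2)T] / (σ√T)
   = [ln(287.8655/201.6274) + (0.0736 + 0.5·0.4669²)·6.1826] / (0.4669·√6.1826)
   = [0.356072 + 1.128929] / 1.160939 = 1.279138
d₂ = d₁ − σ√T = 1.279138 − 1.160939 = 0.118199
risk-neutral PD = N(−d₂) = N(-0.118199) = 0.452955

PD=0.4530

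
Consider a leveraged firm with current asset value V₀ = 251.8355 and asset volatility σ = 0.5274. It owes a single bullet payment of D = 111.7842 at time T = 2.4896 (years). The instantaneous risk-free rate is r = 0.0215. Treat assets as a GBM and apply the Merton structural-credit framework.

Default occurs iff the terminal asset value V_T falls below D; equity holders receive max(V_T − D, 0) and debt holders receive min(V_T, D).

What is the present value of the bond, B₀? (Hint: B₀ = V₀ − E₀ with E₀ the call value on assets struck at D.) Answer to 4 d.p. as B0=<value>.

B0=96.0421

d₁ = [ln(V₀/D) + (r + σ²/2)T] / (σ√T)
   = [ln(251.8355/111.7842) + (0.0215 + 0.5·0.5274²)·2.4896] / (0.5274·√2.4896)
   = [0.812206 + 0.399768] / 0.832156 = 1.456426
d₂ = d₁ − σ√T = 1.456426 − 0.832156 = 0.624270
N(d₁) = 0.927363,  N(d₂) = 0.733775,  e^(−rT) = 0.947881
E₀ = V₀·N(d₁) − D·e^(−rT)·N(d₂)
   = 251.8355·0.927363 − 111.7842·0.947881·0.733775 = 155.793426
B₀ = V₀ − E₀ = 251.8355 − 155.793426 = 96.042074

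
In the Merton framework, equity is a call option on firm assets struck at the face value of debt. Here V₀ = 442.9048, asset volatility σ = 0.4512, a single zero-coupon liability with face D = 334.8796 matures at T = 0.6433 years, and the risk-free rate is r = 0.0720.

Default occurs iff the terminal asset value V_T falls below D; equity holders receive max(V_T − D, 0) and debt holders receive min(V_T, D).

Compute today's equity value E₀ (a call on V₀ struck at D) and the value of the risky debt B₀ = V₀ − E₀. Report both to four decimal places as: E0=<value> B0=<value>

d₁ = [ln(V₀/D) + (r + σ²/2)T] / (σ√T)
   = [ln(442.9048/334.8796) + (0.0720 + 0.5·0.4512²)·0.6433] / (0.4512·√0.6433)
   = [0.279584 + 0.111800] / 0.361889 = 1.081500
d₂ = d₁ − σ√T = 1.081500 − 0.361889 = 0.719610
N(d₁) = 0.860263,  N(d₂) = 0.764118,  e^(−rT) = 0.954739
E₀ = V₀·N(d₁) − D·e^(−rT)·N(d₂)
   = 442.9048·0.860263 − 334.8796·0.954739·0.764118 = 136.708844
B₀ = V₀ − E₀ = 442.9048 − 136.708844 = 306.195956

E0=136.7088 B0=306.1960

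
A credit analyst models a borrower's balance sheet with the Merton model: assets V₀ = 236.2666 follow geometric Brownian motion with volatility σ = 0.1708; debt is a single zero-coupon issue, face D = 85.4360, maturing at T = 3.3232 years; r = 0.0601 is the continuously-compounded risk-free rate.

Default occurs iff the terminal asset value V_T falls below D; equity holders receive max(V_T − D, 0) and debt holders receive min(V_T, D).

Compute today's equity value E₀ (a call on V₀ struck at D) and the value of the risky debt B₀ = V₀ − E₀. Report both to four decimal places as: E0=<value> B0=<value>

E0=166.2987 B0=69.9679

d₁ = [ln(V₀/D) + (r + σ²/2)T] / (σ√T)
   = [ln(236.2666/85.4360) + (0.0601 + 0.5·0.1708²)·3.3232] / (0.1708·√3.3232)
   = [1.017193 + 0.248198] / 0.311362 = 4.064046
d₂ = d₁ − σ√T = 4.064046 − 0.311362 = 3.752683
N(d₁) = 0.999976,  N(d₂) = 0.999913,  e^(−rT) = 0.818956
E₀ = V₀·N(d₁) − D·e^(−rT)·N(d₂)
   = 236.2666·0.999976 − 85.4360·0.818956·0.999913 = 166.298656
B₀ = V₀ − E₀ = 236.2666 − 166.298656 = 69.967944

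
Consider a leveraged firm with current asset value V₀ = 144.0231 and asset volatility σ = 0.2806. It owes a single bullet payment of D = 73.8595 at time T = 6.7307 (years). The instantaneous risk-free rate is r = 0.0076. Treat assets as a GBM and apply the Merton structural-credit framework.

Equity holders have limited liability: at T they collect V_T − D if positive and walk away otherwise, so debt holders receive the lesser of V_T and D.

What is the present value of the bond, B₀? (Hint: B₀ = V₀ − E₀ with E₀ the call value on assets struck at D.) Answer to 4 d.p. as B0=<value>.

B0=64.1890

d₁ = [ln(V₀/D) + (r + σ²/2)T] / (σ√T)
   = [ln(144.0231/73.8595) + (0.0076 + 0.5·0.2806²)·6.7307] / (0.2806·√6.7307)
   = [0.667809 + 0.316129] / 0.727977 = 1.351605
d₂ = d₁ − σ√T = 1.351605 − 0.727977 = 0.623628
N(d₁) = 0.911749,  N(d₂) = 0.733564,  e^(−rT) = 0.950133
E₀ = V₀·N(d₁) − D·e^(−rT)·N(d₂)
   = 144.0231·0.911749 − 73.8595·0.950133·0.733564 = 79.834098
B₀ = V₀ − E₀ = 144.0231 − 79.834098 = 64.189002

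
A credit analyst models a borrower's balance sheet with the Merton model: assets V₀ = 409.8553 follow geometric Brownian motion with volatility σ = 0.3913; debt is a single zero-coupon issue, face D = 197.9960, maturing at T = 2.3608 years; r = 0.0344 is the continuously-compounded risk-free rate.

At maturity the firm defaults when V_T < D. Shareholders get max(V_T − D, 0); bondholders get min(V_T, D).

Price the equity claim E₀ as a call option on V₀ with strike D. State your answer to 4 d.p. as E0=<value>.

E0=233.8883

d₁ = [ln(V₀/D) + (r + σ²/2)T] / (σ√T)
   = [ln(409.8553/197.9960) + (0.0344 + 0.5·0.3913²)·2.3608] / (0.3913·√2.3608)
   = [0.727557 + 0.261949] / 0.601228 = 1.645808
d₂ = d₁ − σ√T = 1.645808 − 0.601228 = 1.044580
N(d₁) = 0.950098,  N(d₂) = 0.851891,  e^(−rT) = 0.921999
E₀ = V₀·N(d₁) − D·e^(−rT)·N(d₂)
   = 409.8553·0.950098 − 197.9960·0.921999·0.851891 = 233.888336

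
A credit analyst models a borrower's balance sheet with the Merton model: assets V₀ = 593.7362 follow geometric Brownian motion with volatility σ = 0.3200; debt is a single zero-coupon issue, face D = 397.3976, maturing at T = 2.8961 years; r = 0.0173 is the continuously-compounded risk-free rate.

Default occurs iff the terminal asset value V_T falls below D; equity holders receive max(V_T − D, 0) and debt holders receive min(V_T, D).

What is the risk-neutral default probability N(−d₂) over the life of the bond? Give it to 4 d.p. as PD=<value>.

PD=0.2888

d₁ = [ln(V₀/D) + (r + σ²/2)T] / (σ√T)
   = [ln(593.7362/397.3976) + (0.0173 + 0.5·0.3200²)·2.8961] / (0.3200·√2.8961)
   = [0.401498 + 0.198383] / 0.544574 = 1.101560
d₂ = d₁ − σ√T = 1.101560 − 0.544574 = 0.556986
risk-neutral PD = N(−d₂) = N(-0.556986) = 0.288768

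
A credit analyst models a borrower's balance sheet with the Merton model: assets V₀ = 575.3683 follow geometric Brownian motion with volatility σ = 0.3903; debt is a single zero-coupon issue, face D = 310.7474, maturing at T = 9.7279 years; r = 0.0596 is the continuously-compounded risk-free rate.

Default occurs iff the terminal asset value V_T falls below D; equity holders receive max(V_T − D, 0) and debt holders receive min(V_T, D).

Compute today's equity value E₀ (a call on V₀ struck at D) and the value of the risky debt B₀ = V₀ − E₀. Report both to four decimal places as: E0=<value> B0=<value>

E0=430.8965 B0=144.4718

d₁ = [ln(V₀/D) + (r + σ²/2)T] / (σ√T)
   = [ln(575.3683/310.7474) + (0.0596 + 0.5·0.3903²)·9.7279] / (0.3903·√9.7279)
   = [0.616030 + 1.320728] / 1.217329 = 1.590989
d₂ = d₁ − σ√T = 1.590989 − 1.217329 = 0.373660
N(d₁) = 0.944194,  N(d₂) = 0.645671,  e^(−rT) = 0.560020
E₀ = V₀·N(d₁) − D·e^(−rT)·N(d₂)
   = 575.3683·0.944194 − 310.7474·0.560020·0.645671 = 430.896510
B₀ = V₀ − E₀ = 575.3683 − 430.896510 = 144.471790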